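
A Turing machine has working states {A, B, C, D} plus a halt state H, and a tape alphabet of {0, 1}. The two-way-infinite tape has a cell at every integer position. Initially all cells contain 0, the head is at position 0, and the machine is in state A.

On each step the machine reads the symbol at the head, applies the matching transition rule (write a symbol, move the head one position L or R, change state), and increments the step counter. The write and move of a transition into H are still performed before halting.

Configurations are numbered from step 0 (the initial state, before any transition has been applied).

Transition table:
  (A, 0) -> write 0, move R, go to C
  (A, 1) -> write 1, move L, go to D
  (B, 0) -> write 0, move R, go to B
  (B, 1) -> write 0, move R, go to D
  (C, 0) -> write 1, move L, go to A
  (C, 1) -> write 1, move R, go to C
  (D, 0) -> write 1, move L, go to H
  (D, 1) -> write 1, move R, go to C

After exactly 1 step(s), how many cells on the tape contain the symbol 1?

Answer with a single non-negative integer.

Answer: 0

Derivation:
Step 1: in state A at pos 0, read 0 -> (A,0)->write 0,move R,goto C. Now: state=C, head=1, tape[-1..2]=0000 (head:   ^)
No cell contains 1 after step 1 -> 0 cell(s)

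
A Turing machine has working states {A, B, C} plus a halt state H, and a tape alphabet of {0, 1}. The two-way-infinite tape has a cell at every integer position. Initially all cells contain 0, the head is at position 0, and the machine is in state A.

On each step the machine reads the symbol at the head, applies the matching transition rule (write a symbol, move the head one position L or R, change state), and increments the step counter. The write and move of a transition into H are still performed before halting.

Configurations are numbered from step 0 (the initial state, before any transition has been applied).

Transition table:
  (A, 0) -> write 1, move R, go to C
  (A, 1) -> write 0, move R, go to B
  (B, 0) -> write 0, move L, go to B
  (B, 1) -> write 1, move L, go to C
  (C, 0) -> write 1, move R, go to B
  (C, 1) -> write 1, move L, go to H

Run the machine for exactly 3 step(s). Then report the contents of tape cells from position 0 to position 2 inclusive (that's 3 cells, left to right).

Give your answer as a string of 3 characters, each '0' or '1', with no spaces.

Answer: 110

Derivation:
Step 1: in state A at pos 0, read 0 -> (A,0)->write 1,move R,goto C. Now: state=C, head=1, tape[-1..2]=0100 (head:   ^)
Step 2: in state C at pos 1, read 0 -> (C,0)->write 1,move R,goto B. Now: state=B, head=2, tape[-1..3]=01100 (head:    ^)
Step 3: in state B at pos 2, read 0 -> (B,0)->write 0,move L,goto B. Now: state=B, head=1, tape[-1..3]=01100 (head:   ^)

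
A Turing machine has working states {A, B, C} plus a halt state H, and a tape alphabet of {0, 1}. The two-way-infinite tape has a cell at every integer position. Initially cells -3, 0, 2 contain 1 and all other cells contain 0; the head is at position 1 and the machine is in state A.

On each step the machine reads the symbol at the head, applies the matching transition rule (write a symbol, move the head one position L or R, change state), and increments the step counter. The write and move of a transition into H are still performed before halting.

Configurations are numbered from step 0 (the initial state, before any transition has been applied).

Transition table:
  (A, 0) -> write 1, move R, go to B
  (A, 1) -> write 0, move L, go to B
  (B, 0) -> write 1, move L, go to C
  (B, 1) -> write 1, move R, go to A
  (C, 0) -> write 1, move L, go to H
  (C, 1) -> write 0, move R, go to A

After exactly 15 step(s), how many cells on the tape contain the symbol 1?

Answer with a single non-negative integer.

Step 1: in state A at pos 1, read 0 -> (A,0)->write 1,move R,goto B. Now: state=B, head=2, tape[-4..3]=01001110 (head:       ^)
Step 2: in state B at pos 2, read 1 -> (B,1)->write 1,move R,goto A. Now: state=A, head=3, tape[-4..4]=010011100 (head:        ^)
Step 3: in state A at pos 3, read 0 -> (A,0)->write 1,move R,goto B. Now: state=B, head=4, tape[-4..5]=0100111100 (head:         ^)
Step 4: in state B at pos 4, read 0 -> (B,0)->write 1,move L,goto C. Now: state=C, head=3, tape[-4..5]=0100111110 (head:        ^)
Step 5: in state C at pos 3, read 1 -> (C,1)->write 0,move R,goto A. Now: state=A, head=4, tape[-4..5]=0100111010 (head:         ^)
Step 6: in state A at pos 4, read 1 -> (A,1)->write 0,move L,goto B. Now: state=B, head=3, tape[-4..5]=0100111000 (head:        ^)
Step 7: in state B at pos 3, read 0 -> (B,0)->write 1,move L,goto C. Now: state=C, head=2, tape[-4..5]=0100111100 (head:       ^)
Step 8: in state C at pos 2, read 1 -> (C,1)->write 0,move R,goto A. Now: state=A, head=3, tape[-4..5]=0100110100 (head:        ^)
Step 9: in state A at pos 3, read 1 -> (A,1)->write 0,move L,goto B. Now: state=B, head=2, tape[-4..5]=0100110000 (head:       ^)
Step 10: in state B at pos 2, read 0 -> (B,0)->write 1,move L,goto C. Now: state=C, head=1, tape[-4..5]=0100111000 (head:      ^)
Step 11: in state C at pos 1, read 1 -> (C,1)->write 0,move R,goto A. Now: state=A, head=2, tape[-4..5]=0100101000 (head:       ^)
Step 12: in state A at pos 2, read 1 -> (A,1)->write 0,move L,goto B. Now: state=B, head=1, tape[-4..5]=0100100000 (head:      ^)
Step 13: in state B at pos 1, read 0 -> (B,0)->write 1,move L,goto C. Now: state=C, head=0, tape[-4..5]=0100110000 (head:     ^)
Step 14: in state C at pos 0, read 1 -> (C,1)->write 0,move R,goto A. Now: state=A, head=1, tape[-4..5]=0100010000 (head:      ^)
Step 15: in state A at pos 1, read 1 -> (A,1)->write 0,move L,goto B. Now: state=B, head=0, tape[-4..5]=0100000000 (head:     ^)
Cells containing 1 after step 15: {-3} -> 1 cell(s)

Answer: 1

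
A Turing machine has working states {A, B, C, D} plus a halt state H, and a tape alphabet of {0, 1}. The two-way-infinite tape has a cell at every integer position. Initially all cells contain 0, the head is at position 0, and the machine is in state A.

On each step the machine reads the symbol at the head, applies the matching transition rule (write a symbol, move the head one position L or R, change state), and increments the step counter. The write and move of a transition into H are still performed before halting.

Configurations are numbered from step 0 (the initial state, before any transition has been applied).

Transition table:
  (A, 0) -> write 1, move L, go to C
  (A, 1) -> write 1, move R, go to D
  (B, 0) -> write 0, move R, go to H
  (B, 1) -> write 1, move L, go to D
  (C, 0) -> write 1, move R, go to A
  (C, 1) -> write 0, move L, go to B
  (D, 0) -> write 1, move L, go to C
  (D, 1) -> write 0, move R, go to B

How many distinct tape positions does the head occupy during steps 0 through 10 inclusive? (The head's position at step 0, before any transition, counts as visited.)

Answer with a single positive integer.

Answer: 5

Derivation:
Step 1: in state A at pos 0, read 0 -> (A,0)->write 1,move L,goto C. Now: state=C, head=-1, tape[-2..1]=0010 (head:  ^)
Step 2: in state C at pos -1, read 0 -> (C,0)->write 1,move R,goto A. Now: state=A, head=0, tape[-2..1]=0110 (head:   ^)
Step 3: in state A at pos 0, read 1 -> (A,1)->write 1,move R,goto D. Now: state=D, head=1, tape[-2..2]=01100 (head:    ^)
Step 4: in state D at pos 1, read 0 -> (D,0)->write 1,move L,goto C. Now: state=C, head=0, tape[-2..2]=01110 (head:   ^)
Step 5: in state C at pos 0, read 1 -> (C,1)->write 0,move L,goto B. Now: state=B, head=-1, tape[-2..2]=01010 (head:  ^)
Step 6: in state B at pos -1, read 1 -> (B,1)->write 1,move L,goto D. Now: state=D, head=-2, tape[-3..2]=001010 (head:  ^)
Step 7: in state D at pos -2, read 0 -> (D,0)->write 1,move L,goto C. Now: state=C, head=-3, tape[-4..2]=0011010 (head:  ^)
Step 8: in state C at pos -3, read 0 -> (C,0)->write 1,move R,goto A. Now: state=A, head=-2, tape[-4..2]=0111010 (head:   ^)
Step 9: in state A at pos -2, read 1 -> (A,1)->write 1,move R,goto D. Now: state=D, head=-1, tape[-4..2]=0111010 (head:    ^)
Step 10: in state D at pos -1, read 1 -> (D,1)->write 0,move R,goto B. Now: state=B, head=0, tape[-4..2]=0110010 (head:     ^)
Head positions at steps 0..10: starting at 0, distinct positions visited = {-3, -2, -1, 0, 1} -> 5 position(s)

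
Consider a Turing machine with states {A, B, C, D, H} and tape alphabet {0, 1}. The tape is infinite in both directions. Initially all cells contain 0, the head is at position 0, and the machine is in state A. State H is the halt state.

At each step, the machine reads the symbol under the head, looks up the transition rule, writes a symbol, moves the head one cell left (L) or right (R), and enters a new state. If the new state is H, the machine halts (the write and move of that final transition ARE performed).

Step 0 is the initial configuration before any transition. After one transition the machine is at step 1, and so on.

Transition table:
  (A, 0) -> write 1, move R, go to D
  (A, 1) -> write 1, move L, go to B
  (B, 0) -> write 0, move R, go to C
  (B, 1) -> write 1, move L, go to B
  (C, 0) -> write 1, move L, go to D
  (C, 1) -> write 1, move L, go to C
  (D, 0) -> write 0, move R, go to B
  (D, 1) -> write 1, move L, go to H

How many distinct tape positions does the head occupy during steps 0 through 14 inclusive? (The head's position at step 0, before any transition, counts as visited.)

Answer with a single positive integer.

Answer: 4

Derivation:
Step 1: in state A at pos 0, read 0 -> (A,0)->write 1,move R,goto D. Now: state=D, head=1, tape[-1..2]=0100 (head:   ^)
Step 2: in state D at pos 1, read 0 -> (D,0)->write 0,move R,goto B. Now: state=B, head=2, tape[-1..3]=01000 (head:    ^)
Step 3: in state B at pos 2, read 0 -> (B,0)->write 0,move R,goto C. Now: state=C, head=3, tape[-1..4]=010000 (head:     ^)
Step 4: in state C at pos 3, read 0 -> (C,0)->write 1,move L,goto D. Now: state=D, head=2, tape[-1..4]=010010 (head:    ^)
Step 5: in state D at pos 2, read 0 -> (D,0)->write 0,move R,goto B. Now: state=B, head=3, tape[-1..4]=010010 (head:     ^)
Step 6: in state B at pos 3, read 1 -> (B,1)->write 1,move L,goto B. Now: state=B, head=2, tape[-1..4]=010010 (head:    ^)
Step 7: in state B at pos 2, read 0 -> (B,0)->write 0,move R,goto C. Now: state=C, head=3, tape[-1..4]=010010 (head:     ^)
Step 8: in state C at pos 3, read 1 -> (C,1)->write 1,move L,goto C. Now: state=C, head=2, tape[-1..4]=010010 (head:    ^)
Step 9: in state C at pos 2, read 0 -> (C,0)->write 1,move L,goto D. Now: state=D, head=1, tape[-1..4]=010110 (head:   ^)
Step 10: in state D at pos 1, read 0 -> (D,0)->write 0,move R,goto B. Now: state=B, head=2, tape[-1..4]=010110 (head:    ^)
Step 11: in state B at pos 2, read 1 -> (B,1)->write 1,move L,goto B. Now: state=B, head=1, tape[-1..4]=010110 (head:   ^)
Step 12: in state B at pos 1, read 0 -> (B,0)->write 0,move R,goto C. Now: state=C, head=2, tape[-1..4]=010110 (head:    ^)
Step 13: in state C at pos 2, read 1 -> (C,1)->write 1,move L,goto C. Now: state=C, head=1, tape[-1..4]=010110 (head:   ^)
Step 14: in state C at pos 1, read 0 -> (C,0)->write 1,move L,goto D. Now: state=D, head=0, tape[-1..4]=011110 (head:  ^)
Head positions at steps 0..14: starting at 0, distinct positions visited = {0, 1, 2, 3} -> 4 position(s)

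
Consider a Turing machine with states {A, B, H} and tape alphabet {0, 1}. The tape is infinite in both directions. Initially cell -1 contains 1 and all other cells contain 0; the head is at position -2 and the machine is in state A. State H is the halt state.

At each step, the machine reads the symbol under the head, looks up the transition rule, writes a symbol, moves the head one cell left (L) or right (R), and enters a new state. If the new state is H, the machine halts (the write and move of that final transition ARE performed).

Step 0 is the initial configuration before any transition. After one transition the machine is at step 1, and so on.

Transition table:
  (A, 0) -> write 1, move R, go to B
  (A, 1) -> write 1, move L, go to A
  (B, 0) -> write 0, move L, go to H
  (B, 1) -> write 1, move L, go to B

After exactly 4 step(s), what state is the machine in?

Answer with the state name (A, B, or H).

Step 1: in state A at pos -2, read 0 -> (A,0)->write 1,move R,goto B. Now: state=B, head=-1, tape[-3..0]=0110 (head:   ^)
Step 2: in state B at pos -1, read 1 -> (B,1)->write 1,move L,goto B. Now: state=B, head=-2, tape[-3..0]=0110 (head:  ^)
Step 3: in state B at pos -2, read 1 -> (B,1)->write 1,move L,goto B. Now: state=B, head=-3, tape[-4..0]=00110 (head:  ^)
Step 4: in state B at pos -3, read 0 -> (B,0)->write 0,move L,goto H. Now: state=H, head=-4, tape[-5..0]=000110 (head:  ^)

Answer: H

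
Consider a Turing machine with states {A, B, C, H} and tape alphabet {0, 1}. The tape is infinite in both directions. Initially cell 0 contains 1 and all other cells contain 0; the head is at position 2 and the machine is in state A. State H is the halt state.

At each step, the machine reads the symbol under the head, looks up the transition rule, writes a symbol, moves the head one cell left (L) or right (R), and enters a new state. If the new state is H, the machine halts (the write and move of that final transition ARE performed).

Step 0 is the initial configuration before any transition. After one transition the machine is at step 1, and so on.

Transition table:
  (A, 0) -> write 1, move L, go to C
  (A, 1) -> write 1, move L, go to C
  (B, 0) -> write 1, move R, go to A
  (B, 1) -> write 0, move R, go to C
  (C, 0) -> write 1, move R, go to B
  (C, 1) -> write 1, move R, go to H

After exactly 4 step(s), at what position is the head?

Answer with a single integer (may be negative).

Answer: 4

Derivation:
Step 1: in state A at pos 2, read 0 -> (A,0)->write 1,move L,goto C. Now: state=C, head=1, tape[-1..3]=01010 (head:   ^)
Step 2: in state C at pos 1, read 0 -> (C,0)->write 1,move R,goto B. Now: state=B, head=2, tape[-1..3]=01110 (head:    ^)
Step 3: in state B at pos 2, read 1 -> (B,1)->write 0,move R,goto C. Now: state=C, head=3, tape[-1..4]=011000 (head:     ^)
Step 4: in state C at pos 3, read 0 -> (C,0)->write 1,move R,goto B. Now: state=B, head=4, tape[-1..5]=0110100 (head:      ^)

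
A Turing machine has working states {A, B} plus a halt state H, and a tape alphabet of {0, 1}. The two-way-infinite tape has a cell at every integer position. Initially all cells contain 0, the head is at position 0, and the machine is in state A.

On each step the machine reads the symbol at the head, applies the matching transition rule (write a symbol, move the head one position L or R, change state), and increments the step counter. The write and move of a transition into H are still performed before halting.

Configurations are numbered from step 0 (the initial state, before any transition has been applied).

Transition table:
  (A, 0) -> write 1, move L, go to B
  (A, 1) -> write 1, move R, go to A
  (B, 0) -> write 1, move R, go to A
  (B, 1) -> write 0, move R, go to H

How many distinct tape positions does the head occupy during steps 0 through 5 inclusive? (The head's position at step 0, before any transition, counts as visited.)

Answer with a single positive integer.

Answer: 3

Derivation:
Step 1: in state A at pos 0, read 0 -> (A,0)->write 1,move L,goto B. Now: state=B, head=-1, tape[-2..1]=0010 (head:  ^)
Step 2: in state B at pos -1, read 0 -> (B,0)->write 1,move R,goto A. Now: state=A, head=0, tape[-2..1]=0110 (head:   ^)
Step 3: in state A at pos 0, read 1 -> (A,1)->write 1,move R,goto A. Now: state=A, head=1, tape[-2..2]=01100 (head:    ^)
Step 4: in state A at pos 1, read 0 -> (A,0)->write 1,move L,goto B. Now: state=B, head=0, tape[-2..2]=01110 (head:   ^)
Step 5: in state B at pos 0, read 1 -> (B,1)->write 0,move R,goto H. Now: state=H, head=1, tape[-2..2]=01010 (head:    ^)
Head positions at steps 0..5: starting at 0, distinct positions visited = {-1, 0, 1} -> 3 position(s)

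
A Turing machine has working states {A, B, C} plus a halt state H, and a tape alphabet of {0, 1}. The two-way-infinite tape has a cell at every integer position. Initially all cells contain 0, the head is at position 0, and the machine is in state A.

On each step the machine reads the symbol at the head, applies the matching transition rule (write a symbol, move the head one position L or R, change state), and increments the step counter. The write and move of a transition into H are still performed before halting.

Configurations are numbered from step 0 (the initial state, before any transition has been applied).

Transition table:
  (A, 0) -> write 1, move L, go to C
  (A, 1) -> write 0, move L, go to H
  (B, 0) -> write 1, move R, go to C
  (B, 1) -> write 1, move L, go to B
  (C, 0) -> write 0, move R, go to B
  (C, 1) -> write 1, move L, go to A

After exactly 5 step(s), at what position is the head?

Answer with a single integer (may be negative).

Step 1: in state A at pos 0, read 0 -> (A,0)->write 1,move L,goto C. Now: state=C, head=-1, tape[-2..1]=0010 (head:  ^)
Step 2: in state C at pos -1, read 0 -> (C,0)->write 0,move R,goto B. Now: state=B, head=0, tape[-2..1]=0010 (head:   ^)
Step 3: in state B at pos 0, read 1 -> (B,1)->write 1,move L,goto B. Now: state=B, head=-1, tape[-2..1]=0010 (head:  ^)
Step 4: in state B at pos -1, read 0 -> (B,0)->write 1,move R,goto C. Now: state=C, head=0, tape[-2..1]=0110 (head:   ^)
Step 5: in state C at pos 0, read 1 -> (C,1)->write 1,move L,goto A. Now: state=A, head=-1, tape[-2..1]=0110 (head:  ^)

Answer: -1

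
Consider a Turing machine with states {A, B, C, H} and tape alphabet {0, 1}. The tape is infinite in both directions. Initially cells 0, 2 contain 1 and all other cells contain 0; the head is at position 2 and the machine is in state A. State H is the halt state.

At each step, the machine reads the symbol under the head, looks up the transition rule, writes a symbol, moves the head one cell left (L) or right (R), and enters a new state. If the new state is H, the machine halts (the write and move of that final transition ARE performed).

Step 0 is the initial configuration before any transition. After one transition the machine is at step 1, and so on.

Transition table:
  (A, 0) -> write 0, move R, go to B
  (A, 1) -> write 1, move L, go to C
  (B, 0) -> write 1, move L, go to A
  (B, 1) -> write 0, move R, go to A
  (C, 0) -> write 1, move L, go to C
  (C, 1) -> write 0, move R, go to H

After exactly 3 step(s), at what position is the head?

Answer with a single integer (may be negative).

Answer: 1

Derivation:
Step 1: in state A at pos 2, read 1 -> (A,1)->write 1,move L,goto C. Now: state=C, head=1, tape[-1..3]=01010 (head:   ^)
Step 2: in state C at pos 1, read 0 -> (C,0)->write 1,move L,goto C. Now: state=C, head=0, tape[-1..3]=01110 (head:  ^)
Step 3: in state C at pos 0, read 1 -> (C,1)->write 0,move R,goto H. Now: state=H, head=1, tape[-1..3]=00110 (head:   ^)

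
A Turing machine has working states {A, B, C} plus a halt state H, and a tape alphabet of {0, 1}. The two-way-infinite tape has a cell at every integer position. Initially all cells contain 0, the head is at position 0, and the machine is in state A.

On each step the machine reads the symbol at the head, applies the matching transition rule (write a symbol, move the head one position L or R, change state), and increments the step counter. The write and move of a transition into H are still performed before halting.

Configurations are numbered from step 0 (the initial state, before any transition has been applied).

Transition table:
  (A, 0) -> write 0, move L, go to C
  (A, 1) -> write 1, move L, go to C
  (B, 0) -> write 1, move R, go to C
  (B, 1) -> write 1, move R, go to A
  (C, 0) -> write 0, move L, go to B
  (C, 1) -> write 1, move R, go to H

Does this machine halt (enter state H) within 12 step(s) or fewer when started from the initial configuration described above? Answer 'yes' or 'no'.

Answer: yes

Derivation:
Step 1: in state A at pos 0, read 0 -> (A,0)->write 0,move L,goto C. Now: state=C, head=-1, tape[-2..1]=0000 (head:  ^)
Step 2: in state C at pos -1, read 0 -> (C,0)->write 0,move L,goto B. Now: state=B, head=-2, tape[-3..1]=00000 (head:  ^)
Step 3: in state B at pos -2, read 0 -> (B,0)->write 1,move R,goto C. Now: state=C, head=-1, tape[-3..1]=01000 (head:   ^)
Step 4: in state C at pos -1, read 0 -> (C,0)->write 0,move L,goto B. Now: state=B, head=-2, tape[-3..1]=01000 (head:  ^)
Step 5: in state B at pos -2, read 1 -> (B,1)->write 1,move R,goto A. Now: state=A, head=-1, tape[-3..1]=01000 (head:   ^)
Step 6: in state A at pos -1, read 0 -> (A,0)->write 0,move L,goto C. Now: state=C, head=-2, tape[-3..1]=01000 (head:  ^)
Step 7: in state C at pos -2, read 1 -> (C,1)->write 1,move R,goto H. Now: state=H, head=-1, tape[-3..1]=01000 (head:   ^)
State H reached at step 7; 7 <= 12 -> yes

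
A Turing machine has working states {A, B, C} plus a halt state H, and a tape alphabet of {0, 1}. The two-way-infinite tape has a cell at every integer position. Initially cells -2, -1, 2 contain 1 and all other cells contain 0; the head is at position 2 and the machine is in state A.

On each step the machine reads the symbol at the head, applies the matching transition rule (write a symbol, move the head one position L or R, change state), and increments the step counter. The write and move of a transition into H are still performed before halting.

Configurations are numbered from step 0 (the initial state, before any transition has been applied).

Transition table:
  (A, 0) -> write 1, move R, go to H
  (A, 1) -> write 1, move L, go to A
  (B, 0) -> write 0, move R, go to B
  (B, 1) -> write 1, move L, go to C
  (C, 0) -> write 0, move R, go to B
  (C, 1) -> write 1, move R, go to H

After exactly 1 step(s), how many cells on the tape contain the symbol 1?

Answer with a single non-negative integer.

Step 1: in state A at pos 2, read 1 -> (A,1)->write 1,move L,goto A. Now: state=A, head=1, tape[-3..3]=0110010 (head:     ^)
Cells containing 1 after step 1: {-2, -1, 2} -> 3 cell(s)

Answer: 3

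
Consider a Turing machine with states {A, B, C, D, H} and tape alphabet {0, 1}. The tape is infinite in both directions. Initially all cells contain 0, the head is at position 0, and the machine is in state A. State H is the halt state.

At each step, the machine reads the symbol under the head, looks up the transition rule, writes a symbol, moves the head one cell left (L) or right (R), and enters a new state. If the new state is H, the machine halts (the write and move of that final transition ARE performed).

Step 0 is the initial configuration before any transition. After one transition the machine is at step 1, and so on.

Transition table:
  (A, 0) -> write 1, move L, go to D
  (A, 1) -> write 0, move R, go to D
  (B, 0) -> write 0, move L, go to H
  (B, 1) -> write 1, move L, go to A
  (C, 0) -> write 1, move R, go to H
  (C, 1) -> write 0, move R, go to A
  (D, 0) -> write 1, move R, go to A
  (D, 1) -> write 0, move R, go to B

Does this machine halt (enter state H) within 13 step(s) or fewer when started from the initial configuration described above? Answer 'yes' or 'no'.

Answer: yes

Derivation:
Step 1: in state A at pos 0, read 0 -> (A,0)->write 1,move L,goto D. Now: state=D, head=-1, tape[-2..1]=0010 (head:  ^)
Step 2: in state D at pos -1, read 0 -> (D,0)->write 1,move R,goto A. Now: state=A, head=0, tape[-2..1]=0110 (head:   ^)
Step 3: in state A at pos 0, read 1 -> (A,1)->write 0,move R,goto D. Now: state=D, head=1, tape[-2..2]=01000 (head:    ^)
Step 4: in state D at pos 1, read 0 -> (D,0)->write 1,move R,goto A. Now: state=A, head=2, tape[-2..3]=010100 (head:     ^)
Step 5: in state A at pos 2, read 0 -> (A,0)->write 1,move L,goto D. Now: state=D, head=1, tape[-2..3]=010110 (head:    ^)
Step 6: in state D at pos 1, read 1 -> (D,1)->write 0,move R,goto B. Now: state=B, head=2, tape[-2..3]=010010 (head:     ^)
Step 7: in state B at pos 2, read 1 -> (B,1)->write 1,move L,goto A. Now: state=A, head=1, tape[-2..3]=010010 (head:    ^)
Step 8: in state A at pos 1, read 0 -> (A,0)->write 1,move L,goto D. Now: state=D, head=0, tape[-2..3]=010110 (head:   ^)
Step 9: in state D at pos 0, read 0 -> (D,0)->write 1,move R,goto A. Now: state=A, head=1, tape[-2..3]=011110 (head:    ^)
Step 10: in state A at pos 1, read 1 -> (A,1)->write 0,move R,goto D. Now: state=D, head=2, tape[-2..3]=011010 (head:     ^)
Step 11: in state D at pos 2, read 1 -> (D,1)->write 0,move R,goto B. Now: state=B, head=3, tape[-2..4]=0110000 (head:      ^)
Step 12: in state B at pos 3, read 0 -> (B,0)->write 0,move L,goto H. Now: state=H, head=2, tape[-2..4]=0110000 (head:     ^)
State H reached at step 12; 12 <= 13 -> yes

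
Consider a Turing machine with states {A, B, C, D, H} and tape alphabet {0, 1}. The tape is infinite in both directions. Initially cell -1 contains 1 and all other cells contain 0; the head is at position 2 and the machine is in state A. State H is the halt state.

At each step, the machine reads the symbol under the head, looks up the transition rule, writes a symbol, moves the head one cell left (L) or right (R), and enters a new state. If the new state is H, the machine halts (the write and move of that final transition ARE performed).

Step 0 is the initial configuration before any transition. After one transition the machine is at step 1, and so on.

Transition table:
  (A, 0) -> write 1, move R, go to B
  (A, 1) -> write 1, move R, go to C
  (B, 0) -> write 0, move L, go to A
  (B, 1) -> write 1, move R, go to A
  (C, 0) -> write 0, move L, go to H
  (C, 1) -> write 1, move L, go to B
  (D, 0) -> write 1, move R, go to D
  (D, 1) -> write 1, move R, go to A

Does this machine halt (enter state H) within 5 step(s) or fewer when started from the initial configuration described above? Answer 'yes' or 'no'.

Step 1: in state A at pos 2, read 0 -> (A,0)->write 1,move R,goto B. Now: state=B, head=3, tape[-2..4]=0100100 (head:      ^)
Step 2: in state B at pos 3, read 0 -> (B,0)->write 0,move L,goto A. Now: state=A, head=2, tape[-2..4]=0100100 (head:     ^)
Step 3: in state A at pos 2, read 1 -> (A,1)->write 1,move R,goto C. Now: state=C, head=3, tape[-2..4]=0100100 (head:      ^)
Step 4: in state C at pos 3, read 0 -> (C,0)->write 0,move L,goto H. Now: state=H, head=2, tape[-2..4]=0100100 (head:     ^)
State H reached at step 4; 4 <= 5 -> yes

Answer: yes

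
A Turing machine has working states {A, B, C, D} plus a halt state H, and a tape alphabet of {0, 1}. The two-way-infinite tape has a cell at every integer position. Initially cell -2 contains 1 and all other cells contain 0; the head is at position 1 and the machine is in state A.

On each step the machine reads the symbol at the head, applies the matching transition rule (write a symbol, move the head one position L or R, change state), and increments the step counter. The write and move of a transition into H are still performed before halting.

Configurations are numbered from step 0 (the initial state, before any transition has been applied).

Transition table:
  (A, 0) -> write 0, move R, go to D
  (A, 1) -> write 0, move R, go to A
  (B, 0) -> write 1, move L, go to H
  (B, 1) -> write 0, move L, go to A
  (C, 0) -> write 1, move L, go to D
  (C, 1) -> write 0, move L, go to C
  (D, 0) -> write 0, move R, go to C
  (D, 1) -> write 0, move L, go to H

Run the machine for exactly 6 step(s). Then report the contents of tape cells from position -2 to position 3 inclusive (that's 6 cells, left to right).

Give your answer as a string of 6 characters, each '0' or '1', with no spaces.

Answer: 100010

Derivation:
Step 1: in state A at pos 1, read 0 -> (A,0)->write 0,move R,goto D. Now: state=D, head=2, tape[-3..3]=0100000 (head:      ^)
Step 2: in state D at pos 2, read 0 -> (D,0)->write 0,move R,goto C. Now: state=C, head=3, tape[-3..4]=01000000 (head:       ^)
Step 3: in state C at pos 3, read 0 -> (C,0)->write 1,move L,goto D. Now: state=D, head=2, tape[-3..4]=01000010 (head:      ^)
Step 4: in state D at pos 2, read 0 -> (D,0)->write 0,move R,goto C. Now: state=C, head=3, tape[-3..4]=01000010 (head:       ^)
Step 5: in state C at pos 3, read 1 -> (C,1)->write 0,move L,goto C. Now: state=C, head=2, tape[-3..4]=01000000 (head:      ^)
Step 6: in state C at pos 2, read 0 -> (C,0)->write 1,move L,goto D. Now: state=D, head=1, tape[-3..4]=01000100 (head:     ^)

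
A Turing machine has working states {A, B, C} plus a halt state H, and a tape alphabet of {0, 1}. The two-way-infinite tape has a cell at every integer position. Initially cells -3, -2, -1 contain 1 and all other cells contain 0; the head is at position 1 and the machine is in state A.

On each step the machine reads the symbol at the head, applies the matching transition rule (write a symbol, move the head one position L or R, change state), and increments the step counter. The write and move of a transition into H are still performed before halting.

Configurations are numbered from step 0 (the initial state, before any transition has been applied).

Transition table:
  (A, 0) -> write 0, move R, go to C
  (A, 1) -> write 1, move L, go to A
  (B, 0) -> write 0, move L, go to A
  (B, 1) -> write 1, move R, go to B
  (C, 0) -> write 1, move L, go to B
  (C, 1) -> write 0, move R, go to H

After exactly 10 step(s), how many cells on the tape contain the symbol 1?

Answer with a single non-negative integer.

Answer: 5

Derivation:
Step 1: in state A at pos 1, read 0 -> (A,0)->write 0,move R,goto C. Now: state=C, head=2, tape[-4..3]=01110000 (head:       ^)
Step 2: in state C at pos 2, read 0 -> (C,0)->write 1,move L,goto B. Now: state=B, head=1, tape[-4..3]=01110010 (head:      ^)
Step 3: in state B at pos 1, read 0 -> (B,0)->write 0,move L,goto A. Now: state=A, head=0, tape[-4..3]=01110010 (head:     ^)
Step 4: in state A at pos 0, read 0 -> (A,0)->write 0,move R,goto C. Now: state=C, head=1, tape[-4..3]=01110010 (head:      ^)
Step 5: in state C at pos 1, read 0 -> (C,0)->write 1,move L,goto B. Now: state=B, head=0, tape[-4..3]=01110110 (head:     ^)
Step 6: in state B at pos 0, read 0 -> (B,0)->write 0,move L,goto A. Now: state=A, head=-1, tape[-4..3]=01110110 (head:    ^)
Step 7: in state A at pos -1, read 1 -> (A,1)->write 1,move L,goto A. Now: state=A, head=-2, tape[-4..3]=01110110 (head:   ^)
Step 8: in state A at pos -2, read 1 -> (A,1)->write 1,move L,goto A. Now: state=A, head=-3, tape[-4..3]=01110110 (head:  ^)
Step 9: in state A at pos -3, read 1 -> (A,1)->write 1,move L,goto A. Now: state=A, head=-4, tape[-5..3]=001110110 (head:  ^)
Step 10: in state A at pos -4, read 0 -> (A,0)->write 0,move R,goto C. Now: state=C, head=-3, tape[-5..3]=001110110 (head:   ^)
Cells containing 1 after step 10: {-3, -2, -1, 1, 2} -> 5 cell(s)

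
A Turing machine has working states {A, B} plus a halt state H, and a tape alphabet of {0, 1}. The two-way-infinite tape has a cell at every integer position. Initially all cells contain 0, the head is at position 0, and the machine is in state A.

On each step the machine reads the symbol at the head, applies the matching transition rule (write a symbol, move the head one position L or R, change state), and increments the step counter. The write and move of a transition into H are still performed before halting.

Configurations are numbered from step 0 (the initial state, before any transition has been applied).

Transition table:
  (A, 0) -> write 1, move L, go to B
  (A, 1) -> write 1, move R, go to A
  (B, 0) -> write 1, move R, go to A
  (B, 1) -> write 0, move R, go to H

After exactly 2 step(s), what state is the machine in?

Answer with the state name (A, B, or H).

Step 1: in state A at pos 0, read 0 -> (A,0)->write 1,move L,goto B. Now: state=B, head=-1, tape[-2..1]=0010 (head:  ^)
Step 2: in state B at pos -1, read 0 -> (B,0)->write 1,move R,goto A. Now: state=A, head=0, tape[-2..1]=0110 (head:   ^)

Answer: A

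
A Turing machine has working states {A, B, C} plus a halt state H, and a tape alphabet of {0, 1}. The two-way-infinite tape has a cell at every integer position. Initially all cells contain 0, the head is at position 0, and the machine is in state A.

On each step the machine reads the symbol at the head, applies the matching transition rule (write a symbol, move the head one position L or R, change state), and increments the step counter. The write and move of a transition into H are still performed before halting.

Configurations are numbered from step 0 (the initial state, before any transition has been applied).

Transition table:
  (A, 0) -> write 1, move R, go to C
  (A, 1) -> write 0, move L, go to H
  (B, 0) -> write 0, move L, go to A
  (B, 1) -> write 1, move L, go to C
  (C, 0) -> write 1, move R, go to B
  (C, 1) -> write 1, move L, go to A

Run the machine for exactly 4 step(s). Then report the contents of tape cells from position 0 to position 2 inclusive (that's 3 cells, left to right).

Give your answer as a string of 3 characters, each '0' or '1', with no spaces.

Step 1: in state A at pos 0, read 0 -> (A,0)->write 1,move R,goto C. Now: state=C, head=1, tape[-1..2]=0100 (head:   ^)
Step 2: in state C at pos 1, read 0 -> (C,0)->write 1,move R,goto B. Now: state=B, head=2, tape[-1..3]=01100 (head:    ^)
Step 3: in state B at pos 2, read 0 -> (B,0)->write 0,move L,goto A. Now: state=A, head=1, tape[-1..3]=01100 (head:   ^)
Step 4: in state A at pos 1, read 1 -> (A,1)->write 0,move L,goto H. Now: state=H, head=0, tape[-1..3]=01000 (head:  ^)

Answer: 100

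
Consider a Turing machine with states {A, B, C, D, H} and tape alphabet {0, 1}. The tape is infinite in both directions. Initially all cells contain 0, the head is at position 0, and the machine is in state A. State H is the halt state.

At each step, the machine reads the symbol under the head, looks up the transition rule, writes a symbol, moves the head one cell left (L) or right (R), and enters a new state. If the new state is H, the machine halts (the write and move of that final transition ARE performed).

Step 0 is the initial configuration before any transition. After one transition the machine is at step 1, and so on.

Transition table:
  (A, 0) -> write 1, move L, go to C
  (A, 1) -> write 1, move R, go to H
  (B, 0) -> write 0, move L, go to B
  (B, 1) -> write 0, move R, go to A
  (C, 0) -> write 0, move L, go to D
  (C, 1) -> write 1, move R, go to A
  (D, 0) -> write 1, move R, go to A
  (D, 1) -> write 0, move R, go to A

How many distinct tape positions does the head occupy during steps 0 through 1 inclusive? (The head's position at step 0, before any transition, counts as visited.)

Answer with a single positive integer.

Answer: 2

Derivation:
Step 1: in state A at pos 0, read 0 -> (A,0)->write 1,move L,goto C. Now: state=C, head=-1, tape[-2..1]=0010 (head:  ^)
Head positions at steps 0..1: starting at 0, distinct positions visited = {-1, 0} -> 2 position(s)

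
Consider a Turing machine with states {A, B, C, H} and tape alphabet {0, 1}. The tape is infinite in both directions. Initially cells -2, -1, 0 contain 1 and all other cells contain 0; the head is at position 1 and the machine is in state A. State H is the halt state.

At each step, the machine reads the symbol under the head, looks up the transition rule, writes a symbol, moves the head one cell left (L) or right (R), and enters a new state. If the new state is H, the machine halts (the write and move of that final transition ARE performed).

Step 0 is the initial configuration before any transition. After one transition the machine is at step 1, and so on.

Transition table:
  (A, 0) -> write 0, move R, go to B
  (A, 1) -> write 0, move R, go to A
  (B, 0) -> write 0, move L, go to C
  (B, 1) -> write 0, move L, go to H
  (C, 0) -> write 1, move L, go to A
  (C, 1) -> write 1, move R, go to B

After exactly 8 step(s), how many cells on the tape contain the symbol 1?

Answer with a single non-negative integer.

Answer: 3

Derivation:
Step 1: in state A at pos 1, read 0 -> (A,0)->write 0,move R,goto B. Now: state=B, head=2, tape[-3..3]=0111000 (head:      ^)
Step 2: in state B at pos 2, read 0 -> (B,0)->write 0,move L,goto C. Now: state=C, head=1, tape[-3..3]=0111000 (head:     ^)
Step 3: in state C at pos 1, read 0 -> (C,0)->write 1,move L,goto A. Now: state=A, head=0, tape[-3..3]=0111100 (head:    ^)
Step 4: in state A at pos 0, read 1 -> (A,1)->write 0,move R,goto A. Now: state=A, head=1, tape[-3..3]=0110100 (head:     ^)
Step 5: in state A at pos 1, read 1 -> (A,1)->write 0,move R,goto A. Now: state=A, head=2, tape[-3..3]=0110000 (head:      ^)
Step 6: in state A at pos 2, read 0 -> (A,0)->write 0,move R,goto B. Now: state=B, head=3, tape[-3..4]=01100000 (head:       ^)
Step 7: in state B at pos 3, read 0 -> (B,0)->write 0,move L,goto C. Now: state=C, head=2, tape[-3..4]=01100000 (head:      ^)
Step 8: in state C at pos 2, read 0 -> (C,0)->write 1,move L,goto A. Now: state=A, head=1, tape[-3..4]=01100100 (head:     ^)
Cells containing 1 after step 8: {-2, -1, 2} -> 3 cell(s)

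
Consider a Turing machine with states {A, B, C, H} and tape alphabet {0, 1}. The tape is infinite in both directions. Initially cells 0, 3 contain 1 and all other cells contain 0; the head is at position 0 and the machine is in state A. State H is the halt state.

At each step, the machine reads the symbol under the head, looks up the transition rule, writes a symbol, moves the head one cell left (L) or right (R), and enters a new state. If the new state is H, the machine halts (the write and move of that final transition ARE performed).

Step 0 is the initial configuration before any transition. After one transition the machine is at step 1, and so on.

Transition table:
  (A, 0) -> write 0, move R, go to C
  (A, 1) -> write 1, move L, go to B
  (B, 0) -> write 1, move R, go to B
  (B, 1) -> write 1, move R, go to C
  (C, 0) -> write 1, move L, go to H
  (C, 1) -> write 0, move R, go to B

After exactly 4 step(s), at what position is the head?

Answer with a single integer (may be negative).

Answer: 0

Derivation:
Step 1: in state A at pos 0, read 1 -> (A,1)->write 1,move L,goto B. Now: state=B, head=-1, tape[-2..4]=0010010 (head:  ^)
Step 2: in state B at pos -1, read 0 -> (B,0)->write 1,move R,goto B. Now: state=B, head=0, tape[-2..4]=0110010 (head:   ^)
Step 3: in state B at pos 0, read 1 -> (B,1)->write 1,move R,goto C. Now: state=C, head=1, tape[-2..4]=0110010 (head:    ^)
Step 4: in state C at pos 1, read 0 -> (C,0)->write 1,move L,goto H. Now: state=H, head=0, tape[-2..4]=0111010 (head:   ^)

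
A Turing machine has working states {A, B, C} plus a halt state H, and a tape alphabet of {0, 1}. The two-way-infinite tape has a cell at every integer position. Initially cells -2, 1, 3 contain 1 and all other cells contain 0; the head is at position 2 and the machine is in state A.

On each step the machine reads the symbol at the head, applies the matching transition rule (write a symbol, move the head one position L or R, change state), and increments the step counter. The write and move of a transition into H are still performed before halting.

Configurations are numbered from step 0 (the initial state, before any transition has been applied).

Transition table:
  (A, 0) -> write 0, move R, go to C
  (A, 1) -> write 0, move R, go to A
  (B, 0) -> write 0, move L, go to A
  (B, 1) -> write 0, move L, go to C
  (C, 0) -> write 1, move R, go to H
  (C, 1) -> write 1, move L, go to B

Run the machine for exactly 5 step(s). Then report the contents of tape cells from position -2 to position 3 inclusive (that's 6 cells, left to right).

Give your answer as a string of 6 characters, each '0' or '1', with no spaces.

Answer: 100001

Derivation:
Step 1: in state A at pos 2, read 0 -> (A,0)->write 0,move R,goto C. Now: state=C, head=3, tape[-3..4]=01001010 (head:       ^)
Step 2: in state C at pos 3, read 1 -> (C,1)->write 1,move L,goto B. Now: state=B, head=2, tape[-3..4]=01001010 (head:      ^)
Step 3: in state B at pos 2, read 0 -> (B,0)->write 0,move L,goto A. Now: state=A, head=1, tape[-3..4]=01001010 (head:     ^)
Step 4: in state A at pos 1, read 1 -> (A,1)->write 0,move R,goto A. Now: state=A, head=2, tape[-3..4]=01000010 (head:      ^)
Step 5: in state A at pos 2, read 0 -> (A,0)->write 0,move R,goto C. Now: state=C, head=3, tape[-3..4]=01000010 (head:       ^)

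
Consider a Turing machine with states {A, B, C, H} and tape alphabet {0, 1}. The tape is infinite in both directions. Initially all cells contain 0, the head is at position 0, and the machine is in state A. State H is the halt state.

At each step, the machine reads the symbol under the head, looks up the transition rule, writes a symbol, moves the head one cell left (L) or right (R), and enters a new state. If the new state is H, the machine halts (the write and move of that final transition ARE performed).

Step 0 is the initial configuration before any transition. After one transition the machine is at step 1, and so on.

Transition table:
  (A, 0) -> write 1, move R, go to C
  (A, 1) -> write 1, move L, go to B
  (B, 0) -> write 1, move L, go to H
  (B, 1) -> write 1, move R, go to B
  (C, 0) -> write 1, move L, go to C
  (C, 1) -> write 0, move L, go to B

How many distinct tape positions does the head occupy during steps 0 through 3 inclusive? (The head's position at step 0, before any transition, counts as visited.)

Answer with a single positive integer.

Step 1: in state A at pos 0, read 0 -> (A,0)->write 1,move R,goto C. Now: state=C, head=1, tape[-1..2]=0100 (head:   ^)
Step 2: in state C at pos 1, read 0 -> (C,0)->write 1,move L,goto C. Now: state=C, head=0, tape[-1..2]=0110 (head:  ^)
Step 3: in state C at pos 0, read 1 -> (C,1)->write 0,move L,goto B. Now: state=B, head=-1, tape[-2..2]=00010 (head:  ^)
Head positions at steps 0..3: starting at 0, distinct positions visited = {-1, 0, 1} -> 3 position(s)

Answer: 3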